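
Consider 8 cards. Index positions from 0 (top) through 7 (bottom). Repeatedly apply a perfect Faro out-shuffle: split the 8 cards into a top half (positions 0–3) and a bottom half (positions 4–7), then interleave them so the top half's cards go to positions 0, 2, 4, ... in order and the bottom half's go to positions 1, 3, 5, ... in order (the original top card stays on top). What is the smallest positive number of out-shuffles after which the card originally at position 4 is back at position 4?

3

Follow position 4 under repeated out-shuffles:
4 → 1 → 2 → 4
It first returns after 3 out-shuffles.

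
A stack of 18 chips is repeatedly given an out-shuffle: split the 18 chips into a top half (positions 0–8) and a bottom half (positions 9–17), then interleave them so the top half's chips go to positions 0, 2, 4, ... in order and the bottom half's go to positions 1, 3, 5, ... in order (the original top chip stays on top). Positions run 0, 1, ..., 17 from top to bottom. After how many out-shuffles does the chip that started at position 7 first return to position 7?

Follow position 7 under repeated out-shuffles:
7 → 14 → 11 → 5 → 10 → 3 → 6 → 12 → 7
It first returns after 8 out-shuffles.

8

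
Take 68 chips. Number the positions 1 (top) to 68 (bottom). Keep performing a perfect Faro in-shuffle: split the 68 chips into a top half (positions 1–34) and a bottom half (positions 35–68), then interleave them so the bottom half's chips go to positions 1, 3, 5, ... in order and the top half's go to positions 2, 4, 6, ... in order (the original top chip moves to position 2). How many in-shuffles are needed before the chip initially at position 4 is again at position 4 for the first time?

Follow position 4 under repeated in-shuffles:
4 → 8 → 16 → 32 → 64 → 59 → 49 → 29 → ... → 4 (length 22)
It first returns after 22 in-shuffles.

22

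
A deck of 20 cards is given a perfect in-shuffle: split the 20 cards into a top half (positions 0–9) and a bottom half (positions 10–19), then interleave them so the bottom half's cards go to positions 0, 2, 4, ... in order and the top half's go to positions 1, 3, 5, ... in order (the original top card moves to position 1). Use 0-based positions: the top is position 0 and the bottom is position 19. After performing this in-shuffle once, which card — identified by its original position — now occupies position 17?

Work backwards from position 17, undoing one in-shuffle at a time:
17 ← 8
So the card now at position 17 started at position 8.

8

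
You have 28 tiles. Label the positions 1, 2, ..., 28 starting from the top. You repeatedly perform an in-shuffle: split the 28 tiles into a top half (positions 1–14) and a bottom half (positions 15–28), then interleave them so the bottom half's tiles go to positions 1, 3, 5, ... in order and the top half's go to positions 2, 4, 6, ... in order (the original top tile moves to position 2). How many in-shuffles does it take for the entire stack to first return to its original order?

28

The in-shuffle permutes the 28 positions with cycle lengths [28].
Every tile is home exactly when every cycle has completed a whole number of laps, i.e. after lcm(28) = 28 in-shuffles.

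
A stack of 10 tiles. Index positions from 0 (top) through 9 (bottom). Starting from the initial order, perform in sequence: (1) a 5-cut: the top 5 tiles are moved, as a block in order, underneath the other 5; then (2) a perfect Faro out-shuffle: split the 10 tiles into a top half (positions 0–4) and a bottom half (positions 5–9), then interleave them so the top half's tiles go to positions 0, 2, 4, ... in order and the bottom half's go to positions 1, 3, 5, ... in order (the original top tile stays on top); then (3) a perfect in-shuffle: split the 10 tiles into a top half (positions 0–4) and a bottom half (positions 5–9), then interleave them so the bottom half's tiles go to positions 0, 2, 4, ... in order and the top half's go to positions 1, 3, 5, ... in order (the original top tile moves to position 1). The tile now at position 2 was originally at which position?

Undo the operations in reverse order, starting from position 2:
  undo op 3 (in-shuffle, from bottom half): 2 ← 6
  undo op 2 (out-shuffle, from top half): 6 ← 3
  undo op 1 (cut 5): 3 ← 8
So the tile at position 2 came from original position 8.

8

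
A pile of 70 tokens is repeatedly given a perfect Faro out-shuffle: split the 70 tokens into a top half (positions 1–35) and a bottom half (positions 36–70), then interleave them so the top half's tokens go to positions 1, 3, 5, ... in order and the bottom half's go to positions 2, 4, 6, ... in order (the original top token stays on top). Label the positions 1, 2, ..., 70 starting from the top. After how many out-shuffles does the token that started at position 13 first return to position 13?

11

Follow position 13 under repeated out-shuffles:
13 → 25 → 49 → 28 → 55 → 40 → 10 → 19 → 37 → 4 → 7 → 13
It first returns after 11 out-shuffles.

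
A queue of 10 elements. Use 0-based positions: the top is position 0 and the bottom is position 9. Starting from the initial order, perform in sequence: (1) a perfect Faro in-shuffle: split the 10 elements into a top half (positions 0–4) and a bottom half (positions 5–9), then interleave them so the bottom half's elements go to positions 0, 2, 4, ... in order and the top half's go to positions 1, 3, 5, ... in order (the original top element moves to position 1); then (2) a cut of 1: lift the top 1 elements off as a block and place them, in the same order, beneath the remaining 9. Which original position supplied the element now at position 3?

Undo the operations in reverse order, starting from position 3:
  undo op 2 (cut 1): 3 ← 4
  undo op 1 (in-shuffle, from bottom half): 4 ← 7
So the element at position 3 came from original position 7.

7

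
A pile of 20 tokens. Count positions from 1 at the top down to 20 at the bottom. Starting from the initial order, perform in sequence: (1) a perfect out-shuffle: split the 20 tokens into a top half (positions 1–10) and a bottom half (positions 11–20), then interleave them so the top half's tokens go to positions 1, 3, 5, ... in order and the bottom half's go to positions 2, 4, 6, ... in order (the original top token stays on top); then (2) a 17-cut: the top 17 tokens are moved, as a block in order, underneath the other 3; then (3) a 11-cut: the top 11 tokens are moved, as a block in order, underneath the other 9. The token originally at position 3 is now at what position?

Track the token from position 3 forward through each operation:
  after op 1 (out-shuffle): 3 → 5
  after op 2 (cut 17): 5 → 8
  after op 3 (cut 11): 8 → 17

17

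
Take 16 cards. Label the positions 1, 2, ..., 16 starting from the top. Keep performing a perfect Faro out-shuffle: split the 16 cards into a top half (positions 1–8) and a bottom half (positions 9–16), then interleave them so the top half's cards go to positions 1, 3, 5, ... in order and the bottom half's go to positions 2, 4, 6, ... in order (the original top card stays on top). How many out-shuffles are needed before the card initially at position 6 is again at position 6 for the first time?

Follow position 6 under repeated out-shuffles:
6 → 11 → 6
It first returns after 2 out-shuffles.

2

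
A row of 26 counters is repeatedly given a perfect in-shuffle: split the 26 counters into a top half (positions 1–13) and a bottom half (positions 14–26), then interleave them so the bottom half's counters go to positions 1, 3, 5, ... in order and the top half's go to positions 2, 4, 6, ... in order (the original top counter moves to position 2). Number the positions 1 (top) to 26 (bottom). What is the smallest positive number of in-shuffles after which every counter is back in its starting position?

The in-shuffle permutes the 26 positions with cycle lengths [2, 6, 18].
Every counter is home exactly when every cycle has completed a whole number of laps, i.e. after lcm(2, 6, 18) = 18 in-shuffles.

18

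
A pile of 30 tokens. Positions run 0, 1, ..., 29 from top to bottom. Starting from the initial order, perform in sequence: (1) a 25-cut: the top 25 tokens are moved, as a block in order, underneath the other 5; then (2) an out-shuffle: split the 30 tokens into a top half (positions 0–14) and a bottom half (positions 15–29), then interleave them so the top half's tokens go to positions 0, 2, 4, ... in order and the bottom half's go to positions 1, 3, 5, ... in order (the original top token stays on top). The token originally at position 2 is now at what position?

Track the token from position 2 forward through each operation:
  after op 1 (cut 25): 2 → 7
  after op 2 (out-shuffle): 7 → 14

14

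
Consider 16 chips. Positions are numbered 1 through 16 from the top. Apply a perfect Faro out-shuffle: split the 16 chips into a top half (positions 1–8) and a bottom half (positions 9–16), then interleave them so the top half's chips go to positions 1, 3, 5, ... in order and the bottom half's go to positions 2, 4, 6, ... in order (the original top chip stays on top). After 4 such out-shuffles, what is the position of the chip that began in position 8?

8

Track the chip's position through each out-shuffle:
8 → 15 → 14 → 12 → 8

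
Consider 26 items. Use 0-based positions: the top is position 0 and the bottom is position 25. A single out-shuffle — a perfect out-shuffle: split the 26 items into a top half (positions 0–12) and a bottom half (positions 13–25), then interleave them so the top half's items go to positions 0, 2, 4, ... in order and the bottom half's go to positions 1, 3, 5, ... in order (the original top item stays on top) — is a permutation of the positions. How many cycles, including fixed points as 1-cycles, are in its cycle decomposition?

Trace each unvisited position around until it returns:
(0) (1 2 4 8 16 7 ... len 20) (5 10 20 15) (25)
4 cycles in total.

4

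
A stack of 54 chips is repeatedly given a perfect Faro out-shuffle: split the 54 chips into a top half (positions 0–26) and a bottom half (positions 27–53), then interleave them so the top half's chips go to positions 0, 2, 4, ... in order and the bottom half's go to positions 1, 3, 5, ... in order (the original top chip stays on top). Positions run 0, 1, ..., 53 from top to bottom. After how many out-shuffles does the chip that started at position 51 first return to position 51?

52

Follow position 51 under repeated out-shuffles:
51 → 49 → 45 → 37 → 21 → 42 → 31 → 9 → ... → 51 (length 52)
It first returns after 52 out-shuffles.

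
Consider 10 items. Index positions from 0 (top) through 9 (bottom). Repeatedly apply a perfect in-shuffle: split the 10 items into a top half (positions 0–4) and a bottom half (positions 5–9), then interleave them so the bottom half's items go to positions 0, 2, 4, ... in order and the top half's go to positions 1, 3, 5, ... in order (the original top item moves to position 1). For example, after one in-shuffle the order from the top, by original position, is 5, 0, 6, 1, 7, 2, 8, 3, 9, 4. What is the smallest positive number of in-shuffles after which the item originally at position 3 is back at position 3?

10

Follow position 3 under repeated in-shuffles:
3 → 7 → 4 → 9 → 8 → 6 → 2 → 5 → 0 → 1 → 3
It first returns after 10 in-shuffles.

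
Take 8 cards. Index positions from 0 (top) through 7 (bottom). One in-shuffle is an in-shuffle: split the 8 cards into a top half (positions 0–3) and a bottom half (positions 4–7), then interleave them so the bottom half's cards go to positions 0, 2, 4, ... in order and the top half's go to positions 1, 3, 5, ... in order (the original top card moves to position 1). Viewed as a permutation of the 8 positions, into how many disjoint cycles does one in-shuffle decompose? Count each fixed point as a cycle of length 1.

Trace each unvisited position around until it returns:
(0 1 3 7 6 4) (2 5)
2 cycles in total.

2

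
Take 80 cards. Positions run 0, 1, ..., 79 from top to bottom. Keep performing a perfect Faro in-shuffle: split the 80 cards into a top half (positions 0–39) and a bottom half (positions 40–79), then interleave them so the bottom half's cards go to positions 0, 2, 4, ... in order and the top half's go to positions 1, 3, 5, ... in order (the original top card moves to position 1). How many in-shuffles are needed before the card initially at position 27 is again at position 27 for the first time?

Follow position 27 under repeated in-shuffles:
27 → 55 → 30 → 61 → 42 → 4 → 9 → 19 → ... → 27 (length 54)
It first returns after 54 in-shuffles.

54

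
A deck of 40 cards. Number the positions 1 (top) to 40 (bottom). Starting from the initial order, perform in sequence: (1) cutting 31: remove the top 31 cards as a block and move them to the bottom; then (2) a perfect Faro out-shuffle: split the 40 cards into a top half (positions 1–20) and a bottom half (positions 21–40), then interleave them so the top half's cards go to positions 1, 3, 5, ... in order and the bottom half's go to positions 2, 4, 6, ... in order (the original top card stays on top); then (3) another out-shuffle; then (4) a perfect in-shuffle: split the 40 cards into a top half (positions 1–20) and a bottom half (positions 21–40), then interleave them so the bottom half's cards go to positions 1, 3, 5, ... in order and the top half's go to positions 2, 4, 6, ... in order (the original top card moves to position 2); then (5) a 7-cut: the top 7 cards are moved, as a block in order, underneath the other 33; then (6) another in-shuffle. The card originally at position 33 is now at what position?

6

Track the card from position 33 forward through each operation:
  after op 1 (cut 31): 33 → 2
  after op 2 (out-shuffle): 2 → 3
  after op 3 (out-shuffle): 3 → 5
  after op 4 (in-shuffle): 5 → 10
  after op 5 (cut 7): 10 → 3
  after op 6 (in-shuffle): 3 → 6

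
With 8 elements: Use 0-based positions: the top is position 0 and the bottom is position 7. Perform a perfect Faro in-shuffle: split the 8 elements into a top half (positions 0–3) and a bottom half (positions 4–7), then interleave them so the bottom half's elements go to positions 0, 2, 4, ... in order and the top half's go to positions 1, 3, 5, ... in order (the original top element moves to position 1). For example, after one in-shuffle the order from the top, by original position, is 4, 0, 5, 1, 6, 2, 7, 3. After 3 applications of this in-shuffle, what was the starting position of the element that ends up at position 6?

Work backwards from position 6, undoing one in-shuffle at a time:
6 ← 7 ← 3 ← 1
So the element now at position 6 started at position 1.

1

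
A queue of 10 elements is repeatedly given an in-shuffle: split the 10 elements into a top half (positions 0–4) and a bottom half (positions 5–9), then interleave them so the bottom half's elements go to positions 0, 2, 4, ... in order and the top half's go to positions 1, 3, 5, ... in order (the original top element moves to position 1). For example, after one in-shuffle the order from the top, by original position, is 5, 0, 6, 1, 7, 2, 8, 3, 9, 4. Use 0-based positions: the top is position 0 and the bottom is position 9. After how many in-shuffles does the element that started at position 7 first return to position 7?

10

Follow position 7 under repeated in-shuffles:
7 → 4 → 9 → 8 → 6 → 2 → 5 → 0 → 1 → 3 → 7
It first returns after 10 in-shuffles.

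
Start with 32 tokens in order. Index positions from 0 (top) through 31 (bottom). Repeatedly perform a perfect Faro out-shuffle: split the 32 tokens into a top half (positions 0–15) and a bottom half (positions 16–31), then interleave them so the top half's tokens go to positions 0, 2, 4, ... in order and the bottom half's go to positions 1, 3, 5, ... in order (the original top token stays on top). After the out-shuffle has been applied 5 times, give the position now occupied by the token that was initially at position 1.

Track the token's position through each out-shuffle:
1 → 2 → 4 → 8 → 16 → 1

1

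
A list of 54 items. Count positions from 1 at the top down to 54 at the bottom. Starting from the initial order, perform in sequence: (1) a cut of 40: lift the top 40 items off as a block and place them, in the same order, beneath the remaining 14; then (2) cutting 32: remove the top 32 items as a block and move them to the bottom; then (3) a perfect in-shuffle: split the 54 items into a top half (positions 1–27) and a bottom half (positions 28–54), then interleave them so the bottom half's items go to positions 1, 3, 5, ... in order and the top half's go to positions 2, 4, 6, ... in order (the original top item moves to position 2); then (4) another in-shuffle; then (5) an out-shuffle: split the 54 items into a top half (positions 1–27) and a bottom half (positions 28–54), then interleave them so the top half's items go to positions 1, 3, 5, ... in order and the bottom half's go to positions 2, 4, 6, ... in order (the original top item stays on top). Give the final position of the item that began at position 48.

Track the item from position 48 forward through each operation:
  after op 1 (cut 40): 48 → 8
  after op 2 (cut 32): 8 → 30
  after op 3 (in-shuffle): 30 → 5
  after op 4 (in-shuffle): 5 → 10
  after op 5 (out-shuffle): 10 → 19

19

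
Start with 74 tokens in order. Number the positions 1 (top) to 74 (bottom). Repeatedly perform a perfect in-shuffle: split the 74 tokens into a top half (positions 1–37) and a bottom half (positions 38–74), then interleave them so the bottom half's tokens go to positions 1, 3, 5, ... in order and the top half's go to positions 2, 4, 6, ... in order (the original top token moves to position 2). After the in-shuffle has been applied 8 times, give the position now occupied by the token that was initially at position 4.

Track the token's position through each in-shuffle:
4 → 8 → 16 → 32 → 64 → 53 → 31 → 62 → 49

49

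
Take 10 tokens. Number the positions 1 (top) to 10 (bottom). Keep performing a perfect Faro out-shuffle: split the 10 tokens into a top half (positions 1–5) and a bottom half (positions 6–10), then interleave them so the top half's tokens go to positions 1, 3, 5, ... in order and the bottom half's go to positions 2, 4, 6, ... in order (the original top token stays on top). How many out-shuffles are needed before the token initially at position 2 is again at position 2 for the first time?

Follow position 2 under repeated out-shuffles:
2 → 3 → 5 → 9 → 8 → 6 → 2
It first returns after 6 out-shuffles.

6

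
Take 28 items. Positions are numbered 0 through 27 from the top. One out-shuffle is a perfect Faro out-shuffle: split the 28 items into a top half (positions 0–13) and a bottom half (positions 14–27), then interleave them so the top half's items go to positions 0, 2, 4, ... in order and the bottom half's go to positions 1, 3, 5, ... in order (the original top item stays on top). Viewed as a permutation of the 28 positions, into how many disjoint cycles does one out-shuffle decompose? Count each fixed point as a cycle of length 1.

Trace each unvisited position around until it returns:
(0) (1 2 4 8 16 5 ... len 18) (3 6 12 24 21 15) (9 18) (27)
5 cycles in total.

5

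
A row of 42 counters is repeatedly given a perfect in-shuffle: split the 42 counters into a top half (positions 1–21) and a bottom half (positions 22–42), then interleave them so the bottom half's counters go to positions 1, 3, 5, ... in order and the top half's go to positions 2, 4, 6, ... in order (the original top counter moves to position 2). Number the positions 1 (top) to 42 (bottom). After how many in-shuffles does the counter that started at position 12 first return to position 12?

14

Follow position 12 under repeated in-shuffles:
12 → 24 → 5 → 10 → 20 → 40 → 37 → 31 → 19 → 38 → 33 → 23 → 3 → 6 → 12
It first returns after 14 in-shuffles.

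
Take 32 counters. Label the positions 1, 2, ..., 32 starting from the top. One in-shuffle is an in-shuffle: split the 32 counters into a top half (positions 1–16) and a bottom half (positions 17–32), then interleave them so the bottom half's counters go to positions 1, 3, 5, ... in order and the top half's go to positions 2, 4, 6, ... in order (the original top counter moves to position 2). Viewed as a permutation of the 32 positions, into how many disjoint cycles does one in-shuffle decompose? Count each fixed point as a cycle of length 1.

Trace each unvisited position around until it returns:
(1 2 4 8 16 32 31 29 25 17) (3 6 12 24 15 30 27 21 9 18) (5 10 20 7 14 28 23 13 26 19) (11 22)
4 cycles in total.

4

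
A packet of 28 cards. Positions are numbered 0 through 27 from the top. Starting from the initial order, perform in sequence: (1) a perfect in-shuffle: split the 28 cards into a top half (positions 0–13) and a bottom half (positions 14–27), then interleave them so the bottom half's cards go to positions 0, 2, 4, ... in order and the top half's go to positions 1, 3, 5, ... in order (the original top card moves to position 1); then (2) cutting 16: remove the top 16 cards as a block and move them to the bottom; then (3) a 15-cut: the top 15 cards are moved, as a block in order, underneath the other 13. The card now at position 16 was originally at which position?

Undo the operations in reverse order, starting from position 16:
  undo op 3 (cut 15): 16 ← 3
  undo op 2 (cut 16): 3 ← 19
  undo op 1 (in-shuffle, from top half): 19 ← 9
So the card at position 16 came from original position 9.

9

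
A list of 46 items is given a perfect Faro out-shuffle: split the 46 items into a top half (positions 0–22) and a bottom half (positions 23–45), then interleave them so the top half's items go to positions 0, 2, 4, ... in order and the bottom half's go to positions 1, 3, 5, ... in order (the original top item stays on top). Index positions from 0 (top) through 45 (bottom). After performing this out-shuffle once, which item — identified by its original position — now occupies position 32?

Work backwards from position 32, undoing one out-shuffle at a time:
32 ← 16
So the item now at position 32 started at position 16.

16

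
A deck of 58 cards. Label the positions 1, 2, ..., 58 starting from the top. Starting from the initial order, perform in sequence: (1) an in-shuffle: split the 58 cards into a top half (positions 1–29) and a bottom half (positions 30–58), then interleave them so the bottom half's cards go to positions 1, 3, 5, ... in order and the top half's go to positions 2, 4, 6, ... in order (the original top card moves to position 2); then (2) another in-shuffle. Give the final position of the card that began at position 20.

21

Track the card from position 20 forward through each operation:
  after op 1 (in-shuffle): 20 → 40
  after op 2 (in-shuffle): 40 → 21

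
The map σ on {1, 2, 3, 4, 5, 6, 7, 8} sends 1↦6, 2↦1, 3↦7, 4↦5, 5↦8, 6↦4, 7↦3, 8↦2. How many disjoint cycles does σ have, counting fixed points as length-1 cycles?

Cycle decomposition: (1 6 4 5 8 2) (3 7).
2 cycles.

2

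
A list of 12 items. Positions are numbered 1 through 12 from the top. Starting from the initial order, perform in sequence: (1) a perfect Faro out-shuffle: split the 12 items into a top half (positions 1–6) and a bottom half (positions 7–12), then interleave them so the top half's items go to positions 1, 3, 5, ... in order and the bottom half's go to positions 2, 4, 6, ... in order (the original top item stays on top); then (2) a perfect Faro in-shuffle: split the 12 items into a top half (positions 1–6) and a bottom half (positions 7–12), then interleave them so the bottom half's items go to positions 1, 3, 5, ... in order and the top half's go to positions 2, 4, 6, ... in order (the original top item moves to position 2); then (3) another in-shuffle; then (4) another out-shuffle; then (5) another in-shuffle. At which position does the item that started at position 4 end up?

6

Track the item from position 4 forward through each operation:
  after op 1 (out-shuffle): 4 → 7
  after op 2 (in-shuffle): 7 → 1
  after op 3 (in-shuffle): 1 → 2
  after op 4 (out-shuffle): 2 → 3
  after op 5 (in-shuffle): 3 → 6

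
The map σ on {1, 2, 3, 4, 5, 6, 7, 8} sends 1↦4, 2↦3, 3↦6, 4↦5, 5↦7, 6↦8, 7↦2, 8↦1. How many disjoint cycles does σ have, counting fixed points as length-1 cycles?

Cycle decomposition: (1 4 5 7 2 3 6 8).
1 cycle.

1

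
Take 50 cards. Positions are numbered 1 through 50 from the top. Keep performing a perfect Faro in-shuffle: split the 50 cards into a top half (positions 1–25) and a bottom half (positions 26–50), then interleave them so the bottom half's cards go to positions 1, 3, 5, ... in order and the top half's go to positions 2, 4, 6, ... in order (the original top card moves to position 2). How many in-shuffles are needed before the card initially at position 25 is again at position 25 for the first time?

Follow position 25 under repeated in-shuffles:
25 → 50 → 49 → 47 → 43 → 35 → 19 → 38 → 25
It first returns after 8 in-shuffles.

8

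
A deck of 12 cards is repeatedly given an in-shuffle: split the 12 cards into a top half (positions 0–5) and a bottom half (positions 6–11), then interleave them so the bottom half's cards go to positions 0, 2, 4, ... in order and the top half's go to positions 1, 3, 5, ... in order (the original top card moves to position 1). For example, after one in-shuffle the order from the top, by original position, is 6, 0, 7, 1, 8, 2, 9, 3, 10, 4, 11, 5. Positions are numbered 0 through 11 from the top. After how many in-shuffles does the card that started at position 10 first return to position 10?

12

Follow position 10 under repeated in-shuffles:
10 → 8 → 4 → 9 → 6 → 0 → 1 → 3 → 7 → 2 → 5 → 11 → 10
It first returns after 12 in-shuffles.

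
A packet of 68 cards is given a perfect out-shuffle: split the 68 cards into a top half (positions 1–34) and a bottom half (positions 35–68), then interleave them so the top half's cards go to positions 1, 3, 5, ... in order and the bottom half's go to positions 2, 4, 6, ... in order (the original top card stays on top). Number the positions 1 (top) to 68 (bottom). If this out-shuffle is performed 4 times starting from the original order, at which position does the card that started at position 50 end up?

48

Track the card's position through each out-shuffle:
50 → 32 → 63 → 58 → 48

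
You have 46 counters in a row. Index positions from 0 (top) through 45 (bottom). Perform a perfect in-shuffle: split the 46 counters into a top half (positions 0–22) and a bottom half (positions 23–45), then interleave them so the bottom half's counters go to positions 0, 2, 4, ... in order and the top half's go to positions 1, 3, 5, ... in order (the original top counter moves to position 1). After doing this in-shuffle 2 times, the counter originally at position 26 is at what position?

Track the counter's position through each in-shuffle:
26 → 6 → 13

13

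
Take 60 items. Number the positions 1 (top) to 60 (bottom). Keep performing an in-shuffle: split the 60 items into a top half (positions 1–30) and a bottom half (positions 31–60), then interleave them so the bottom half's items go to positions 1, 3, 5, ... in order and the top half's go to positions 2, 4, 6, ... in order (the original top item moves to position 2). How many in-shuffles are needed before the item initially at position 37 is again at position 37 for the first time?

Follow position 37 under repeated in-shuffles:
37 → 13 → 26 → 52 → 43 → 25 → 50 → 39 → ... → 37 (length 60)
It first returns after 60 in-shuffles.

60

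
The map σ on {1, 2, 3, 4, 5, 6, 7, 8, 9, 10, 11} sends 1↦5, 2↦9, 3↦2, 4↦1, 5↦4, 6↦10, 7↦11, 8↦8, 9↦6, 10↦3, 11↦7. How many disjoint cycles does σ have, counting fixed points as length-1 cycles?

Cycle decomposition: (1 5 4) (2 9 6 10 3) (7 11) (8).
4 cycles.

4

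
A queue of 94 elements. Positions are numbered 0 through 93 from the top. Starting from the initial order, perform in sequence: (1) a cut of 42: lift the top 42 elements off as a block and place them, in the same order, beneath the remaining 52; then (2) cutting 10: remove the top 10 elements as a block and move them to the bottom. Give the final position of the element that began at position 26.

Track the element from position 26 forward through each operation:
  after op 1 (cut 42): 26 → 78
  after op 2 (cut 10): 78 → 68

68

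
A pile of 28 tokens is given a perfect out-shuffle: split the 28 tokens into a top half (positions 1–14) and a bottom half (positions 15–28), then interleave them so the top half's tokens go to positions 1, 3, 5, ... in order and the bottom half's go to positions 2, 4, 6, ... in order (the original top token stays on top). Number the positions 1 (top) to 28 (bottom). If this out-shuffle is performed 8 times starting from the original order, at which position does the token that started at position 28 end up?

Position 28 is a fixed point of every out-shuffle, so the token never moves.

28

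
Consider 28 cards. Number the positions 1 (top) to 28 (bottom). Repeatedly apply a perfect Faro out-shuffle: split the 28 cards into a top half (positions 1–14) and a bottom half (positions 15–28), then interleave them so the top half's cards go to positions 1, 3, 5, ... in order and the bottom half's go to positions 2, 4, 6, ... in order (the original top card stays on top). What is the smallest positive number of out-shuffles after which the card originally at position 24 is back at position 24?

18

Follow position 24 under repeated out-shuffles:
24 → 20 → 12 → 23 → 18 → 8 → 15 → 2 → 3 → 5 → 9 → 17 → 6 → 11 → 21 → 14 → 27 → 26 → 24
It first returns after 18 out-shuffles.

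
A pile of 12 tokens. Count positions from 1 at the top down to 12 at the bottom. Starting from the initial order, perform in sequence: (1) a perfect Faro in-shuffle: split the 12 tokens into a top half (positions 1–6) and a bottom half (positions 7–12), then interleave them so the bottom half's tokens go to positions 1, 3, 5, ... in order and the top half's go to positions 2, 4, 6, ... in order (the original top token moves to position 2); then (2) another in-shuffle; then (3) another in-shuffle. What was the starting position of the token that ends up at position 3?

Undo the operations in reverse order, starting from position 3:
  undo op 3 (in-shuffle, from bottom half): 3 ← 8
  undo op 2 (in-shuffle, from top half): 8 ← 4
  undo op 1 (in-shuffle, from top half): 4 ← 2
So the token at position 3 came from original position 2.

2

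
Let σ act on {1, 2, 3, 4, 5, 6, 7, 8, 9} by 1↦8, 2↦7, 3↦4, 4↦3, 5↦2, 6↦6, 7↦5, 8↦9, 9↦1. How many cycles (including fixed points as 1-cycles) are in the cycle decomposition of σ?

Cycle decomposition: (1 8 9) (2 7 5) (3 4) (6).
4 cycles.

4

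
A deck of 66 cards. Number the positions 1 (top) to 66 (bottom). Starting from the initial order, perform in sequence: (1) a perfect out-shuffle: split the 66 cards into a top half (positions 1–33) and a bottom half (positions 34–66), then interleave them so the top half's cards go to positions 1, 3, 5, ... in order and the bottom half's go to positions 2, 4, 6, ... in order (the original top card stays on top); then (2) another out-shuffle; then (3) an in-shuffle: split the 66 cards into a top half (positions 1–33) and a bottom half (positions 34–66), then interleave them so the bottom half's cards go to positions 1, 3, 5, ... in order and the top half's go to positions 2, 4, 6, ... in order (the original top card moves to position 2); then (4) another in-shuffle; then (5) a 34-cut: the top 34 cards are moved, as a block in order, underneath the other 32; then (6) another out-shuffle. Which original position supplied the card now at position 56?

23

Undo the operations in reverse order, starting from position 56:
  undo op 6 (out-shuffle, from bottom half): 56 ← 61
  undo op 5 (cut 34): 61 ← 29
  undo op 4 (in-shuffle, from bottom half): 29 ← 48
  undo op 3 (in-shuffle, from top half): 48 ← 24
  undo op 2 (out-shuffle, from bottom half): 24 ← 45
  undo op 1 (out-shuffle, from top half): 45 ← 23
So the card at position 56 came from original position 23.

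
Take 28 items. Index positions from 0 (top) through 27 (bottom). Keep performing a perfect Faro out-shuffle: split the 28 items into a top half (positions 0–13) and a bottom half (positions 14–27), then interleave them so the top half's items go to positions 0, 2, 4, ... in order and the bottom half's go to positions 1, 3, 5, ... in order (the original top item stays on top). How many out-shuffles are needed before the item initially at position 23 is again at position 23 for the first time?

Follow position 23 under repeated out-shuffles:
23 → 19 → 11 → 22 → 17 → 7 → 14 → 1 → 2 → 4 → 8 → 16 → 5 → 10 → 20 → 13 → 26 → 25 → 23
It first returns after 18 out-shuffles.

18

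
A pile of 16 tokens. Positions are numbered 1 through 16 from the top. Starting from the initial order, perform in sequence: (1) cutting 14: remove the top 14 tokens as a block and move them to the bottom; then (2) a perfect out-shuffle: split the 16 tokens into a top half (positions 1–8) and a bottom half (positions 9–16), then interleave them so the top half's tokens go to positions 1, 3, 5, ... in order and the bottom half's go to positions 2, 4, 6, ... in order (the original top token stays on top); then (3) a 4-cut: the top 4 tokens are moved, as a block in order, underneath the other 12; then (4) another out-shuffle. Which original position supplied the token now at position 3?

Undo the operations in reverse order, starting from position 3:
  undo op 4 (out-shuffle, from top half): 3 ← 2
  undo op 3 (cut 4): 2 ← 6
  undo op 2 (out-shuffle, from bottom half): 6 ← 11
  undo op 1 (cut 14): 11 ← 9
So the token at position 3 came from original position 9.

9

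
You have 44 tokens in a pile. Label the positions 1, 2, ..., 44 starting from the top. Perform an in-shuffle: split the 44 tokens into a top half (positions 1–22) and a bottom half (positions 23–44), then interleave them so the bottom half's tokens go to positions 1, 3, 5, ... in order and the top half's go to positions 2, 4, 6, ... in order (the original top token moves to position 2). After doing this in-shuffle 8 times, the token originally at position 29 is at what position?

Track the token's position through each in-shuffle:
29 → 13 → 26 → 7 → 14 → 28 → 11 → 22 → 44

44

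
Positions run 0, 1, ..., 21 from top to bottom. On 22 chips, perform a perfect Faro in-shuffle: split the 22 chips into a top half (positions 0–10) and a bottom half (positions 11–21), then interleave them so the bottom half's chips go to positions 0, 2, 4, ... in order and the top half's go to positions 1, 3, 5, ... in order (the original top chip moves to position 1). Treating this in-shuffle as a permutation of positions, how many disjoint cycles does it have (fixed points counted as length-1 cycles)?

2

Trace each unvisited position around until it returns:
(0 1 3 7 15 8 ... len 11) (4 9 19 16 10 21 ... len 11)
2 cycles in total.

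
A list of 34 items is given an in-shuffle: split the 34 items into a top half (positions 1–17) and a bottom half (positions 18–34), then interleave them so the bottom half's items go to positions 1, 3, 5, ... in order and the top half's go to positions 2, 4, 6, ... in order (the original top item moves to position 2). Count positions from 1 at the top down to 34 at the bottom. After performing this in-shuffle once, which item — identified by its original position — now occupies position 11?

Work backwards from position 11, undoing one in-shuffle at a time:
11 ← 23
So the item now at position 11 started at position 23.

23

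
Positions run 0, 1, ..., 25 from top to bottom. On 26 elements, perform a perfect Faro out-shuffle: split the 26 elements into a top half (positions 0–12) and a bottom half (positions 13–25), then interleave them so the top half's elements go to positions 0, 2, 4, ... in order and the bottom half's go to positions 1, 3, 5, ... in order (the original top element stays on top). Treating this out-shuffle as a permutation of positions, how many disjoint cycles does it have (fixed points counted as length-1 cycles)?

Trace each unvisited position around until it returns:
(0) (1 2 4 8 16 7 ... len 20) (5 10 20 15) (25)
4 cycles in total.

4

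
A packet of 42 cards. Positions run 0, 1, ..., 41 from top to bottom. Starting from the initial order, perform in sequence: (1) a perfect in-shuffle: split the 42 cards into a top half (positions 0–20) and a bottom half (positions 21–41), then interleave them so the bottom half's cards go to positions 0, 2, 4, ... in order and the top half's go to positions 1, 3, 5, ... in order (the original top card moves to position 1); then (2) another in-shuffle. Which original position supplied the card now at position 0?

10

Undo the operations in reverse order, starting from position 0:
  undo op 2 (in-shuffle, from bottom half): 0 ← 21
  undo op 1 (in-shuffle, from top half): 21 ← 10
So the card at position 0 came from original position 10.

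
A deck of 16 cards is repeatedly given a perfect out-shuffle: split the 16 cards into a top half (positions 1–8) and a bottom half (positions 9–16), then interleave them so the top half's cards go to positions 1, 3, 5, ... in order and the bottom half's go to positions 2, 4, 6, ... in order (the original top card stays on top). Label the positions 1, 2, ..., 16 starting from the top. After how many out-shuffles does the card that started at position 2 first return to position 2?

4

Follow position 2 under repeated out-shuffles:
2 → 3 → 5 → 9 → 2
It first returns after 4 out-shuffles.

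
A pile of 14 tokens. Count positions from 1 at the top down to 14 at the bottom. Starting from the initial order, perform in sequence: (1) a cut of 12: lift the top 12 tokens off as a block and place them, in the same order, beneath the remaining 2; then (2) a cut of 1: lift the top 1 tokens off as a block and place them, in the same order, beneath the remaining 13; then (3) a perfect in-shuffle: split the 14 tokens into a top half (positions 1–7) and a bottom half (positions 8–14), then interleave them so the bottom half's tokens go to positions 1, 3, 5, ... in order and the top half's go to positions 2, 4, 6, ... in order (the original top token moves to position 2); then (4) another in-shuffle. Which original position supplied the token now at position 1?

Undo the operations in reverse order, starting from position 1:
  undo op 4 (in-shuffle, from bottom half): 1 ← 8
  undo op 3 (in-shuffle, from top half): 8 ← 4
  undo op 2 (cut 1): 4 ← 5
  undo op 1 (cut 12): 5 ← 3
So the token at position 1 came from original position 3.

3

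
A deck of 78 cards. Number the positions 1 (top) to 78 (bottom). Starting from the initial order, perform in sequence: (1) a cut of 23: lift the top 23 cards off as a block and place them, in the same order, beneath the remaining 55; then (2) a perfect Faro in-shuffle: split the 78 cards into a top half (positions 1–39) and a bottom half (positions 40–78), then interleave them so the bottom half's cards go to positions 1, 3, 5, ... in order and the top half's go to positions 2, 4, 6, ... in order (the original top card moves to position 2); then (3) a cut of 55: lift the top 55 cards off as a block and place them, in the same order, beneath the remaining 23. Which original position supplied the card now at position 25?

24

Undo the operations in reverse order, starting from position 25:
  undo op 3 (cut 55): 25 ← 2
  undo op 2 (in-shuffle, from top half): 2 ← 1
  undo op 1 (cut 23): 1 ← 24
So the card at position 25 came from original position 24.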